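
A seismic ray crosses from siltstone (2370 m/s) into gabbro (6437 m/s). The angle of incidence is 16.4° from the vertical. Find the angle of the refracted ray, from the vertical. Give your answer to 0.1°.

50.1°

sin θ₁/V₁ = sin θ₂/V₂ ⇒ sin θ₂ = 6437·sin 16.4°/2370 = 6437·0.2823/2370 = 0.7668.
θ₂ = arcsin 0.7668 = 50.07° from the normal.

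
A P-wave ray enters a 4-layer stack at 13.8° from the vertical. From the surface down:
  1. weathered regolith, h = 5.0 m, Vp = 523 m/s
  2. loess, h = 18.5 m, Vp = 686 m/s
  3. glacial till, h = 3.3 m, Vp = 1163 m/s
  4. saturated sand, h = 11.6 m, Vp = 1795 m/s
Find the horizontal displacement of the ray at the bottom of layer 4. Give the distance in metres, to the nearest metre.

Ray parameter p = sin 13.8° / 523 m/s = 4.5609e-04 s/m.
Layer 1: θ = 13.80°; offset = 5.0·tan 13.80° = 1.228 m.
Layer 2: sin θ = p·686 = 0.3129 → θ = 18.23°; offset = 18.5·tan 18.23° = 6.094 m.
Layer 3: sin θ = p·1163 = 0.5304 → θ = 32.03°; offset = 3.3·tan 32.03° = 2.065 m.
Layer 4: sin θ = p·1795 = 0.8187 → θ = 54.95°; offset = 11.6·tan 54.95° = 16.537 m.
Σ offsets = 25.924 m.

26 m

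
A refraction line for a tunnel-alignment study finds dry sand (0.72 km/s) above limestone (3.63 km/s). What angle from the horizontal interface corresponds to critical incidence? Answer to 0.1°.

At critical incidence the refracted ray runs along the interface (θ₂ = 90°), so sin θ_c = V₁/V₂.
θ_c = arcsin(0.72/3.63) = arcsin 0.1983 = 11.44°.
Measured from the interface: 90° − 11.44° = 78.56°.

78.6°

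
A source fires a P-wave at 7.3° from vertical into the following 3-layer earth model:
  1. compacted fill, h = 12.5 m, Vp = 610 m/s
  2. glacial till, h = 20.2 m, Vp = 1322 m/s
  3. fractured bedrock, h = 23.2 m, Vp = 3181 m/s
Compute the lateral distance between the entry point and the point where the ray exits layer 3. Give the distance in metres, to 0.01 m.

27.91 m

Apply Snell's law at each interface; in layer i the horizontal offset is hᵢ·tan θᵢ.
Layer 1: θ = 7.30°; offset = 12.5·tan 7.30° = 1.6013 m.
Layer 2: sin θ = 1322·sin 7.3°/610 = 0.2754, θ = 15.98°; offset = 20.2·tan 15.98° = 5.7863 m.
Layer 3: sin θ = 3181·sin 7.3°/610 = 0.6626, θ = 41.50°; offset = 23.2·tan 41.50° = 20.5251 m.
Σ offsets = 27.9127 m.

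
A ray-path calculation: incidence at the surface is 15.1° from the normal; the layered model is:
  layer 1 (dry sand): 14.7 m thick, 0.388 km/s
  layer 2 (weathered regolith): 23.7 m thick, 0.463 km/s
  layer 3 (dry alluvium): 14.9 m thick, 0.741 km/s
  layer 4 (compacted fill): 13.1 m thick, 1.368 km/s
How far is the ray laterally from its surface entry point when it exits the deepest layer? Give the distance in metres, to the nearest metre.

51 m

Apply Snell's law at each interface; in layer i the horizontal offset is hᵢ·tan θᵢ.
Layer 1: θ = 15.10°; offset = 14.7·tan 15.10° = 3.966 m.
Layer 2: sin θ = 0.463·sin 15.1°/0.388 = 0.3109, θ = 18.11°; offset = 23.7·tan 18.11° = 7.751 m.
Layer 3: sin θ = 0.741·sin 15.1°/0.388 = 0.4975, θ = 29.84°; offset = 14.9·tan 29.84° = 8.546 m.
Layer 4: sin θ = 1.368·sin 15.1°/0.388 = 0.9185, θ = 66.70°; offset = 13.1·tan 66.70° = 30.425 m.
Σ offsets = 50.688 m.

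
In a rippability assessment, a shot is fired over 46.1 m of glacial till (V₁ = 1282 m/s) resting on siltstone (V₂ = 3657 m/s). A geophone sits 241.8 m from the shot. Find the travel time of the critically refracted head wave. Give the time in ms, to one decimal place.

133.5 ms

θ_c = arcsin(V₁/V₂) = arcsin(1282/3657) = 20.52°, cos θ_c = 0.9365.
Intercept time tᵢ = 2h cos θ_c / V₁ = 2·46.1·0.9365/1282 = 0.06735 s.
t = x/V₂ + tᵢ = 241.8/3657 + 0.06735 = 0.13347 s.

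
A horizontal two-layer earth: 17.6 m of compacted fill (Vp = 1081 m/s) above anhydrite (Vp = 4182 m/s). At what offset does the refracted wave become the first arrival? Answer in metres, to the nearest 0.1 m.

x_cross = 2h·√((V₂+V₁)/(V₂−V₁)).
(V₂+V₁)/(V₂−V₁) = (4182+1081)/(4182−1081) = 1.6972; √ = 1.3028.
x_cross = 2·17.6·1.3028 = 45.86 m.

45.9 m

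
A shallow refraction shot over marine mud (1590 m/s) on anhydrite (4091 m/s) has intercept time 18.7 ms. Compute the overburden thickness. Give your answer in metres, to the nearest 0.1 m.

θ_c = arcsin(1590/4091) = 22.87°; cos θ_c = 0.9214.
tᵢ = 2h cos θ_c/V₁ ⇒ h = tᵢ·V₁/(2 cos θ_c) = 0.0187·1590/(2·0.9214) = 16.14 m.

16.1 m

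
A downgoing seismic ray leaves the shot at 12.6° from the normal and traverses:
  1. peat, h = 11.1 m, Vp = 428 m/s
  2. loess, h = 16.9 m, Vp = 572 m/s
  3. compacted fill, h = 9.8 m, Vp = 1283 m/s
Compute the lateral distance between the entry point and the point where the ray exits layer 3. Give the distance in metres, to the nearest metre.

Ray parameter p = sin 12.6° / 428 m/s = 5.0968e-04 s/m.
Layer 1: θ = 12.60°; offset = 11.1·tan 12.60° = 2.481 m.
Layer 2: sin θ = p·572 = 0.2915 → θ = 16.95°; offset = 16.9·tan 16.95° = 5.151 m.
Layer 3: sin θ = p·1283 = 0.6539 → θ = 40.84°; offset = 9.8·tan 40.84° = 8.470 m.
Total horizontal offset = 16.102 m.

16 m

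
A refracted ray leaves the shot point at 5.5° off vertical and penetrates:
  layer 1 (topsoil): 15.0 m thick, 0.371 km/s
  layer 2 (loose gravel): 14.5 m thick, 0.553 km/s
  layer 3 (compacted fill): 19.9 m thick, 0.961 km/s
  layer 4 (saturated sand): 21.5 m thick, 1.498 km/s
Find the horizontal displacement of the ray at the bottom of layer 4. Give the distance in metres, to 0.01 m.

17.66 m

Apply Snell's law at each interface; in layer i the horizontal offset is hᵢ·tan θᵢ.
Layer 1: θ = 5.50°; offset = 15.0·tan 5.50° = 1.4443 m.
Layer 2: sin θ = 0.553·sin 5.5°/0.371 = 0.1429, θ = 8.21°; offset = 14.5·tan 8.21° = 2.0930 m.
Layer 3: sin θ = 0.961·sin 5.5°/0.371 = 0.2483, θ = 14.38°; offset = 19.9·tan 14.38° = 5.1002 m.
Layer 4: sin θ = 1.498·sin 5.5°/0.371 = 0.3870, θ = 22.77°; offset = 21.5·tan 22.77° = 9.0236 m.
Summing the layer offsets gives 17.6612 m.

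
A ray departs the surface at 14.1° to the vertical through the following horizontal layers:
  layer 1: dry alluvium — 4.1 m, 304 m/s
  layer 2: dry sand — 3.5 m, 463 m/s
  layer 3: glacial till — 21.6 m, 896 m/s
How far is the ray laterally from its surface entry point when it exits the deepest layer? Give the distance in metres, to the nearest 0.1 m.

Apply Snell's law at each interface; in layer i the horizontal offset is hᵢ·tan θᵢ.
Layer 1: θ = 14.10°; offset = 4.1·tan 14.10° = 1.030 m.
Layer 2: sin θ = 463·sin 14.1°/304 = 0.3710, θ = 21.78°; offset = 3.5·tan 21.78° = 1.398 m.
Layer 3: sin θ = 896·sin 14.1°/304 = 0.7180, θ = 45.89°; offset = 21.6·tan 45.89° = 22.283 m.
Total horizontal offset = 24.711 m.

24.7 m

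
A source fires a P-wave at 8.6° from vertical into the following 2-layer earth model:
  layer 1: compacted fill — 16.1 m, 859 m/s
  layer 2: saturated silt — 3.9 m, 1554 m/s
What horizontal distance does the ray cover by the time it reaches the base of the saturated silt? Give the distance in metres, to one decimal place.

3.5 m

Apply Snell's law at each interface; in layer i the horizontal offset is hᵢ·tan θᵢ.
Layer 1: θ = 8.60°; offset = 16.1·tan 8.60° = 2.435 m.
Layer 2: sin θ = 1554·sin 8.6°/859 = 0.2705, θ = 15.70°; offset = 3.9·tan 15.70° = 1.096 m.
Summing the layer offsets gives 3.531 m.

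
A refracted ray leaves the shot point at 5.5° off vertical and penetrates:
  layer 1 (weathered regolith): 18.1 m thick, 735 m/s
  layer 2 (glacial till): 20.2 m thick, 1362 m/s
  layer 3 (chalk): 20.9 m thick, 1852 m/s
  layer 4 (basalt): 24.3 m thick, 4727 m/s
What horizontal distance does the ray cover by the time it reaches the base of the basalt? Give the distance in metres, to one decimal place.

29.6 m

p = sin θ₁/V₁ = sin 5.5°/735 = 1.3040e-04 s/m is conserved through the stack.
Layer 1: θ = 5.50°; offset = 18.1·tan 5.50° = 1.743 m.
Layer 2: sin θ = p·1362 = 0.1776 → θ = 10.23°; offset = 20.2·tan 10.23° = 3.646 m.
Layer 3: sin θ = p·1852 = 0.2415 → θ = 13.98°; offset = 20.9·tan 13.98° = 5.201 m.
Layer 4: sin θ = p·4727 = 0.6164 → θ = 38.05°; offset = 24.3·tan 38.05° = 19.023 m.
Total horizontal offset = 29.612 m.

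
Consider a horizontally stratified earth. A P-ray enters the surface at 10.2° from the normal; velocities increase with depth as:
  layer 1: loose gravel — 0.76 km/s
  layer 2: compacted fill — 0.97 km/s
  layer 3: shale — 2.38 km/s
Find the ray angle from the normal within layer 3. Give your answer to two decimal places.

33.68°

Ray parameter p = sin 10.2° / 0.76 = 2.3301e-01 s/km.
sin θ_3 = p·V_3 = 2.3301e-01 × 2.38 = 0.5546.
θ_3 = 33.68° from the vertical.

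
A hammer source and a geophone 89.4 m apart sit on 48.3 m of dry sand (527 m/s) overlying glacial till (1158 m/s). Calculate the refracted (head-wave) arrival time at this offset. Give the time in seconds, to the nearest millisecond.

t = x/V₂ + 2h·√(V₂²−V₁²)/(V₁V₂).
√(V₂²−V₁²) = √(1158²−527²) = 1031.1 m/s; delay term = 2·48.3·1031.1/(527·1158) = 0.16322 s.
t = 89.4/1158 + 0.16322 = 0.24042 s.

0.240 s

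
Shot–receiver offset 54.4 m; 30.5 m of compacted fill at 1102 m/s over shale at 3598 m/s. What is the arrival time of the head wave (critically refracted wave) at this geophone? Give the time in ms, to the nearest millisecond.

68 ms

t = x/V₂ + 2h·√(V₂²−V₁²)/(V₁V₂).
√(V₂²−V₁²) = √(3598²−1102²) = 3425.1 m/s; delay term = 2·30.5·3425.1/(1102·3598) = 0.05269 s.
t = 54.4/3598 + 0.05269 = 0.06781 s.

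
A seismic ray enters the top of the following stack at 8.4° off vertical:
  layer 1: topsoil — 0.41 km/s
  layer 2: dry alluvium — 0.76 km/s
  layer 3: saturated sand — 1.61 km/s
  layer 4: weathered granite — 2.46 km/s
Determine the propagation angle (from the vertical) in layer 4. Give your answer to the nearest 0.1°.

61.2°

Snell's law across each interface conserves sin θ / V, so sin θ_4 = V_4·sin θ₁/V₁.
sin θ_4 = 2.46 × sin 8.4° / 0.41 = 0.8765.
θ_4 = arcsin 0.8765 = 61.22°.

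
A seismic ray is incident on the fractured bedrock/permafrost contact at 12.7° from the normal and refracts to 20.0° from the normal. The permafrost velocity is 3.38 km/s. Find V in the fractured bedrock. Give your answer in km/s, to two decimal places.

2.17 km/s

sin 12.7° = 0.2198; sin 20.0° = 0.3420.
V₁ = V₂·(sin θ₁/sin θ₂) = 3.38·(0.2198/0.3420) = 2.17 km/s.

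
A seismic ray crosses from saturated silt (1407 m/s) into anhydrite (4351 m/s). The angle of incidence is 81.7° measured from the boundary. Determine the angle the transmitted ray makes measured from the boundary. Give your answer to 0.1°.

Angle from the normal: 90° − 81.7° = 8.3°.
Snell's law: sin θ₂ = (V₂/V₁)·sin θ₁ = (4351/1407)·sin 8.3° = 0.4464.
θ₂ = sin⁻¹(0.4464) = 26.51° (from vertical).
From the interface: 90° − 26.51° = 63.49°.

63.5°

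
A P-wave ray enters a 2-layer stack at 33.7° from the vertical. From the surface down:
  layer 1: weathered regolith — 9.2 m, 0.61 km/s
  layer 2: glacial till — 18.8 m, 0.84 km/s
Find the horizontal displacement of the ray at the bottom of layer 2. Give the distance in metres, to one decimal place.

28.4 m

Ray parameter p = sin 33.7° / 0.61 km/s = 9.0958e-01 s/km.
Layer 1: θ = 33.70°; offset = 9.2·tan 33.70° = 6.136 m.
Layer 2: sin θ = p·0.84 = 0.7640 → θ = 49.82°; offset = 18.8·tan 49.82° = 22.264 m.
Summing the layer offsets gives 28.400 m.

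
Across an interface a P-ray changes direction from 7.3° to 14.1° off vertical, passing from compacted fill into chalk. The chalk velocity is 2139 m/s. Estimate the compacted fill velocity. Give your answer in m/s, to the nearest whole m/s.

Snell's law: sin 7.3°/V₁ = sin 14.1°/V₂.
V₁ = V₂·sin 7.3°/sin 14.1° = 2139 × 0.5216 = 1115.66 m/s.

1116 m/s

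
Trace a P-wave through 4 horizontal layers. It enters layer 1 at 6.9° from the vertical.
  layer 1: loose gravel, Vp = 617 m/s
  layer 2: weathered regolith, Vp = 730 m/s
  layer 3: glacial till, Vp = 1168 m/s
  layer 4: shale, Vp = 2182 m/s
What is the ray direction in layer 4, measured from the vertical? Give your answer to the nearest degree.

25°

Snell's law across each interface conserves sin θ / V, so sin θ_4 = V_4·sin θ₁/V₁.
sin θ_4 = 2182 × sin 6.9° / 617 = 0.4249.
θ_4 = 25.14° from the vertical.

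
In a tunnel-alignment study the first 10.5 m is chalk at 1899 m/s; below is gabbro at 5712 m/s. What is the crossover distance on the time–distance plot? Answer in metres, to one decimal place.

29.7 m

x_cross = 2h·√((V₂+V₁)/(V₂−V₁)).
(V₂+V₁)/(V₂−V₁) = (5712+1899)/(5712−1899) = 1.9961; √ = 1.4128.
x_cross = 2·10.5·1.4128 = 29.67 m.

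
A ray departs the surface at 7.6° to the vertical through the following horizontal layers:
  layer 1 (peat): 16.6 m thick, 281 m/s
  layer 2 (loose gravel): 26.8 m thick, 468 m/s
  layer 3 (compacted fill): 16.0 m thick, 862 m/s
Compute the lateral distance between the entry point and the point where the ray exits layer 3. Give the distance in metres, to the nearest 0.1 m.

15.4 m

p = sin θ₁/V₁ = sin 7.6°/281 = 4.7066e-04 s/m is conserved through the stack.
Layer 1: θ = 7.60°; offset = 16.6·tan 7.60° = 2.215 m.
Layer 2: sin θ = p·468 = 0.2203 → θ = 12.72°; offset = 26.8·tan 12.72° = 6.052 m.
Layer 3: sin θ = p·862 = 0.4057 → θ = 23.94°; offset = 16.0·tan 23.94° = 7.102 m.
Σ offsets = 15.369 m.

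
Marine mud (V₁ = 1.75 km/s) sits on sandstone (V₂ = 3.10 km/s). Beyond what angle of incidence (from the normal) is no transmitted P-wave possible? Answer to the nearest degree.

34°

Critical incidence: sin θ_c = V₁/V₂ = 1.75/3.10 = 0.5645.
θ_c = arcsin 0.5645 = 34.37°.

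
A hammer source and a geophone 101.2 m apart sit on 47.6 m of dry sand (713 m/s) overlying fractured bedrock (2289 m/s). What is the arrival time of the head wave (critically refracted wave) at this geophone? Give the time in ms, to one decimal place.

171.1 ms

θ_c = arcsin(V₁/V₂) = arcsin(713/2289) = 18.15°, cos θ_c = 0.9502.
Intercept time tᵢ = 2h cos θ_c / V₁ = 2·47.6·0.9502/713 = 0.12688 s.
t = x/V₂ + tᵢ = 101.2/2289 + 0.12688 = 0.17109 s.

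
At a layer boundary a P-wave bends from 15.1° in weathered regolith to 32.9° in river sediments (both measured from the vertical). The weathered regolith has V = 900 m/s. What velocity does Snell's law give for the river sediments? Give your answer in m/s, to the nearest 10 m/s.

sin 15.1° = 0.2605; sin 32.9° = 0.5432.
V₂ = V₁·(sin θ₂/sin θ₁) = 900·(0.5432/0.2605) = 1876.58 m/s.

1880 m/s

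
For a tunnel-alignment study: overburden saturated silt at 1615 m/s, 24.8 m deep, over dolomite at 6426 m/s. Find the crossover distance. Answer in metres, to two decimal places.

θ_c = arcsin(1615/6426) = 14.56°, so cos θ_c = 0.9679 and tᵢ = 2h cos θ_c/V₁ = 0.0297 s.
At crossover x/V₁ = x/V₂ + tᵢ ⇒ x = tᵢ/(1/V₁ − 1/V₂) = 0.02973/(6.1920e-04 − 1.5562e-04) = 64.12 m.

64.12 m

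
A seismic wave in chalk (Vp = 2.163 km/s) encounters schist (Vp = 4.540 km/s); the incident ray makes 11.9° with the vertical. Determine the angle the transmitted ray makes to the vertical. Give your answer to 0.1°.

sin θ₁/V₁ = sin θ₂/V₂ ⇒ sin θ₂ = 4.540·sin 11.9°/2.163 = 4.540·0.2062/2.163 = 0.4328.
θ₂ = arcsin 0.4328 = 25.65° from the normal.

25.6°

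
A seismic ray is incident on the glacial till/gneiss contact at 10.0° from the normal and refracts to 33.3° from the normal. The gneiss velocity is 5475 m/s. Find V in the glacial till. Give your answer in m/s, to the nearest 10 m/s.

Snell's law: sin 10.0°/V₁ = sin 33.3°/V₂.
V₁ = V₂·sin 10.0°/sin 33.3° = 5475 × 0.3163 = 1731.67 m/s.

1730 m/s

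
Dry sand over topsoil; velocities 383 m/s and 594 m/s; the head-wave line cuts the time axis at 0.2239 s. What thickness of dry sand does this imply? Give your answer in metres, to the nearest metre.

h = tᵢ·V₁·V₂ / (2·√(V₂²−V₁²)).
√(V₂²−V₁²) = √(594² − 383²) = 454.0 m/s.
h = 0.2239 s × 383 × 594 / (2 × 454.0) = 56.09 m.

56 m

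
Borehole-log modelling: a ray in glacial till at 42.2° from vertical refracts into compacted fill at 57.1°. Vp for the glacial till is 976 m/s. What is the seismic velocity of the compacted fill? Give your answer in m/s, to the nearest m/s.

1220 m/s

sin 42.2° = 0.6717; sin 57.1° = 0.8396.
V₂ = V₁·(sin θ₂/sin θ₁) = 976·(0.8396/0.6717) = 1219.96 m/s.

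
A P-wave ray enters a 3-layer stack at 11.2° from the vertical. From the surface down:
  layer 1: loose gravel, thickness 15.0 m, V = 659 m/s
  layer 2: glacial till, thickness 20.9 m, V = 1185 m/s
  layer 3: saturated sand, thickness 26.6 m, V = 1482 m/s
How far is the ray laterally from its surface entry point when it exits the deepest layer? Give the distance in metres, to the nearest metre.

24 m

p = sin θ₁/V₁ = sin 11.2°/659 = 2.9474e-04 s/m is conserved through the stack.
Layer 1: θ = 11.20°; offset = 15.0·tan 11.20° = 2.970 m.
Layer 2: sin θ = p·1185 = 0.3493 → θ = 20.44°; offset = 20.9·tan 20.44° = 7.790 m.
Layer 3: sin θ = p·1482 = 0.4368 → θ = 25.90°; offset = 26.6·tan 25.90° = 12.916 m.
Total horizontal offset = 23.677 m.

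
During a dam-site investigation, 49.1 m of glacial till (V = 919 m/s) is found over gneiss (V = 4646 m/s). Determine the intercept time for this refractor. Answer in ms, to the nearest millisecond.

105 ms

tᵢ = 2h·√(V₂²−V₁²)/(V₁V₂).
√(V₂²−V₁²) = √(4646²−919²) = 4554.2 m/s.
tᵢ = 2·49.1·4554.2/(919·4646) = 0.10474 s.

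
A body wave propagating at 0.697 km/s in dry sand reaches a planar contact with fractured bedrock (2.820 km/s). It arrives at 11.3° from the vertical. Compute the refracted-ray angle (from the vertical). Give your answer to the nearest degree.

Snell's law: sin θ₂ = (V₂/V₁)·sin θ₁ = (2.820/0.697)·sin 11.3° = 0.7928.
θ₂ = sin⁻¹(0.7928) = 52.45° (from vertical).

52°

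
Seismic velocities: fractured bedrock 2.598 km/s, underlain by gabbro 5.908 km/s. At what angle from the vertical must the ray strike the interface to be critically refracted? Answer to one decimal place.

26.1°

Critical incidence: sin θ_c = V₁/V₂ = 2.598/5.908 = 0.4397.
θ_c = arcsin 0.4397 = 26.09°.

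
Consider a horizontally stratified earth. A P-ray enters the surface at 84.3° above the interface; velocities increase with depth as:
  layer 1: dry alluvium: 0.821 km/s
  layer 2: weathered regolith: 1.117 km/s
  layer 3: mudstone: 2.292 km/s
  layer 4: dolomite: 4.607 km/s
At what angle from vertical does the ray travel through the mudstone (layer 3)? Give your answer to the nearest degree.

From the normal: θ₁ = 90° − 84.3° = 5.7°.
Snell's law across each interface conserves sin θ / V, so sin θ_3 = V_3·sin θ₁/V₁.
sin θ_3 = 2.292 × sin 5.7° / 0.821 = 0.2773.
θ_3 = 16.10° from the vertical.

16°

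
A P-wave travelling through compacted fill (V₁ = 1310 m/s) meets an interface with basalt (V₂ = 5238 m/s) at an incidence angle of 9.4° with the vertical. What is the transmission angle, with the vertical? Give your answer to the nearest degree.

sin θ₁/V₁ = sin θ₂/V₂ ⇒ sin θ₂ = 5238·sin 9.4°/1310 = 5238·0.1633/1310 = 0.6531.
θ₂ = arcsin 0.6531 = 40.77° from the normal.

41°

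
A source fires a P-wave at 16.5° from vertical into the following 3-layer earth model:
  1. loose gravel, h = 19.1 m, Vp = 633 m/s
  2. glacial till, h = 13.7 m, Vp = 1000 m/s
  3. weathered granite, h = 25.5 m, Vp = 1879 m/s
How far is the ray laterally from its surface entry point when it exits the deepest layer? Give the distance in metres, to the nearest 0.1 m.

52.5 m

Ray parameter p = sin 16.5° / 633 m/s = 4.4868e-04 s/m.
Layer 1: θ = 16.50°; offset = 19.1·tan 16.50° = 5.658 m.
Layer 2: sin θ = p·1000 = 0.4487 → θ = 26.66°; offset = 13.7·tan 26.66° = 6.878 m.
Layer 3: sin θ = p·1879 = 0.8431 → θ = 57.47°; offset = 25.5·tan 57.47° = 39.975 m.
Σ offsets = 52.510 m.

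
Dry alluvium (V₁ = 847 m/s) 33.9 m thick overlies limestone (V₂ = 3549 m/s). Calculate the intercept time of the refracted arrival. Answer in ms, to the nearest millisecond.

78 ms

tᵢ = 2h·√(V₂²−V₁²)/(V₁V₂).
√(V₂²−V₁²) = √(3549²−847²) = 3446.4 m/s.
tᵢ = 2·33.9·3446.4/(847·3549) = 0.07773 s.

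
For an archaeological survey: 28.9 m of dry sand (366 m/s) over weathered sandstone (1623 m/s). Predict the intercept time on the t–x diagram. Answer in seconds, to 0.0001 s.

tᵢ = 2h·√(V₂²−V₁²)/(V₁V₂).
√(V₂²−V₁²) = √(1623²−366²) = 1581.2 m/s.
tᵢ = 2·28.9·1581.2/(366·1623) = 0.15386 s.

0.1539 s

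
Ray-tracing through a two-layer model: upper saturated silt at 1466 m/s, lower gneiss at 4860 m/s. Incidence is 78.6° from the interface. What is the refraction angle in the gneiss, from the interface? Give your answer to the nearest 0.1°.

Angle from the normal: 90° − 78.6° = 11.4°.
sin θ₁/V₁ = sin θ₂/V₂ ⇒ sin θ₂ = 4860·sin 11.4°/1466 = 4860·0.1977/1466 = 0.6553.
θ₂ = arcsin 0.6553 = 40.94° from the normal.
From the interface: 90° − 40.94° = 49.06°.

49.1°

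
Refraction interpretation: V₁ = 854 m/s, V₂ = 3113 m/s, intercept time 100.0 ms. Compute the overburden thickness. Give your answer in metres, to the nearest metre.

h = tᵢ·V₁·V₂ / (2·√(V₂²−V₁²)).
√(V₂²−V₁²) = √(3113² − 854²) = 2993.6 m/s.
h = 0.1 s × 854 × 3113 / (2 × 2993.6) = 44.40 m.

44 m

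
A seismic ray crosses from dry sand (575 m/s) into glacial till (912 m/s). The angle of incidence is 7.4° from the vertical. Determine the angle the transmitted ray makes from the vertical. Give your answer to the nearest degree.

sin θ₁/V₁ = sin θ₂/V₂ ⇒ sin θ₂ = 912·sin 7.4°/575 = 912·0.1288/575 = 0.2043.
θ₂ = arcsin 0.2043 = 11.79° from the normal.

12°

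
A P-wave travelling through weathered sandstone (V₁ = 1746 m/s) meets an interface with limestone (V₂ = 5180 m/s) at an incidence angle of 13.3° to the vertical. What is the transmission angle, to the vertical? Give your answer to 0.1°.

43.0°

sin θ₁/V₁ = sin θ₂/V₂ ⇒ sin θ₂ = 5180·sin 13.3°/1746 = 5180·0.2300/1746 = 0.6825.
θ₂ = arcsin 0.6825 = 43.04° from the normal.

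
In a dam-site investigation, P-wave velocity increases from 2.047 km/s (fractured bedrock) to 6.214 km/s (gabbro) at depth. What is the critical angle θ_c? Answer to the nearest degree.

Critical incidence: sin θ_c = V₁/V₂ = 2.047/6.214 = 0.3294.
θ_c = arcsin 0.3294 = 19.23°.

19°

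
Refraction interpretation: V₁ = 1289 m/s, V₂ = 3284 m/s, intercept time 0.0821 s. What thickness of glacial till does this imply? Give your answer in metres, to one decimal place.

57.5 m

θ_c = arcsin(1289/3284) = 23.11°; cos θ_c = 0.9197.
tᵢ = 2h cos θ_c/V₁ ⇒ h = tᵢ·V₁/(2 cos θ_c) = 0.0821·1289/(2·0.9197) = 57.53 m.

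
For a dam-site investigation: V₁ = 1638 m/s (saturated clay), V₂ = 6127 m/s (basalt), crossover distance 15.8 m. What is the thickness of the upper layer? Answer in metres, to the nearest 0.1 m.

h = (x_cross/2)·√((V₂−V₁)/(V₂+V₁)).
(V₂−V₁)/(V₂+V₁) = (6127−1638)/(6127+1638) = 0.5781; √ = 0.7603.
h = (15.8/2)·0.7603 = 6.01 m.

6.0 m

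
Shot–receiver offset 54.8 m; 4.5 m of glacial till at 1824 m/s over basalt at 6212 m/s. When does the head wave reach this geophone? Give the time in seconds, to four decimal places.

0.0135 s

θ_c = arcsin(V₁/V₂) = arcsin(1824/6212) = 17.08°, cos θ_c = 0.9559.
Intercept time tᵢ = 2h cos θ_c / V₁ = 2·4.5·0.9559/1824 = 0.00472 s.
t = x/V₂ + tᵢ = 54.8/6212 + 0.00472 = 0.01354 s.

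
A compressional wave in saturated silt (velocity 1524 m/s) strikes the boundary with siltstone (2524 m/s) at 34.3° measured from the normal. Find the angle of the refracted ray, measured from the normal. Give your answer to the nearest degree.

69°

Snell's law: sin θ₂ = (V₂/V₁)·sin θ₁ = (2524/1524)·sin 34.3° = 0.9333.
θ₂ = arcsin 0.9333 = 68.95° from the normal.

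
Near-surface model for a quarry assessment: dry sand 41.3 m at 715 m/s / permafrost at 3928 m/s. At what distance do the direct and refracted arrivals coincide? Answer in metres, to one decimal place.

99.3 m

θ_c = arcsin(715/3928) = 10.49°, so cos θ_c = 0.9833 and tᵢ = 2h cos θ_c/V₁ = 0.1136 s.
At crossover x/V₁ = x/V₂ + tᵢ ⇒ x = tᵢ/(1/V₁ − 1/V₂) = 0.11359/(1.3986e-03 − 2.5458e-04) = 99.29 m.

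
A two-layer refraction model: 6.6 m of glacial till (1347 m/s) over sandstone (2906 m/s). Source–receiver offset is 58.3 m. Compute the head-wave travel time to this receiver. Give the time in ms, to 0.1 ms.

θ_c = arcsin(V₁/V₂) = arcsin(1347/2906) = 27.61°, cos θ_c = 0.8861.
Intercept time tᵢ = 2h cos θ_c / V₁ = 2·6.6·0.8861/1347 = 0.00868 s.
t = x/V₂ + tᵢ = 58.3/2906 + 0.00868 = 0.02875 s.

28.7 ms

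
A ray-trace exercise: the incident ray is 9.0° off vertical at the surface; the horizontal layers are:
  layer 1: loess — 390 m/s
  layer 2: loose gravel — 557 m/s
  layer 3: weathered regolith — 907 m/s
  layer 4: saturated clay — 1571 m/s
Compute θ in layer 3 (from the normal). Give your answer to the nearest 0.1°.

21.3°

Snell's law across each interface conserves sin θ / V, so sin θ_3 = V_3·sin θ₁/V₁.
sin θ_3 = 907 × sin 9.0° / 390 = 0.3638.
θ_3 = arcsin 0.3638 = 21.33°.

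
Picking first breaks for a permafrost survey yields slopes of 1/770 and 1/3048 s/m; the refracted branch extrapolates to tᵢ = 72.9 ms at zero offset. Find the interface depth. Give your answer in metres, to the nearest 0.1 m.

h = tᵢ·V₁·V₂ / (2·√(V₂²−V₁²)).
√(V₂²−V₁²) = √(3048² − 770²) = 2949.1 m/s.
h = 0.0729 s × 770 × 3048 / (2 × 2949.1) = 29.01 m.

29.0 m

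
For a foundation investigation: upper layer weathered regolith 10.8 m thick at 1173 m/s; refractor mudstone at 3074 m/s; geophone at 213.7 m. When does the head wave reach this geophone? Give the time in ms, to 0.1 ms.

86.5 ms

t = x/V₂ + 2h·√(V₂²−V₁²)/(V₁V₂).
√(V₂²−V₁²) = √(3074²−1173²) = 2841.4 m/s; delay term = 2·10.8·2841.4/(1173·3074) = 0.01702 s.
t = 213.7/3074 + 0.01702 = 0.08654 s.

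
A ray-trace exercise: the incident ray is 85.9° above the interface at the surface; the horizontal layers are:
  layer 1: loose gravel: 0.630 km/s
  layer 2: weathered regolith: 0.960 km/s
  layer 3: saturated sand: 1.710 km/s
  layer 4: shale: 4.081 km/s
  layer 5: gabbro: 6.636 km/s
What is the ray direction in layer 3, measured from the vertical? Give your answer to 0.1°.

From the normal: θ₁ = 90° − 85.9° = 4.1°.
Ray parameter p = sin 4.1° / 0.630 = 1.1349e-01 s/km.
sin θ_3 = p·V_3 = 1.1349e-01 × 1.710 = 0.1941.
θ_3 = 11.19° from the vertical.

11.2°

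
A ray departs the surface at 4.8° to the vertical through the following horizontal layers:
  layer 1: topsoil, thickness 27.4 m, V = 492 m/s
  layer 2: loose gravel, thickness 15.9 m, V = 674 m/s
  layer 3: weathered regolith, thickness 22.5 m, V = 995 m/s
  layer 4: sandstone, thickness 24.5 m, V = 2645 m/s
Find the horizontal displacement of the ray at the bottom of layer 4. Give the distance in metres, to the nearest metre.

Apply Snell's law at each interface; in layer i the horizontal offset is hᵢ·tan θᵢ.
Layer 1: θ = 4.80°; offset = 27.4·tan 4.80° = 2.301 m.
Layer 2: sin θ = 674·sin 4.8°/492 = 0.1146, θ = 6.58°; offset = 15.9·tan 6.58° = 1.835 m.
Layer 3: sin θ = 995·sin 4.8°/492 = 0.1692, θ = 9.74°; offset = 22.5·tan 9.74° = 3.863 m.
Layer 4: sin θ = 2645·sin 4.8°/492 = 0.4499, θ = 26.73°; offset = 24.5·tan 26.73° = 12.341 m.
Σ offsets = 20.339 m.

20 m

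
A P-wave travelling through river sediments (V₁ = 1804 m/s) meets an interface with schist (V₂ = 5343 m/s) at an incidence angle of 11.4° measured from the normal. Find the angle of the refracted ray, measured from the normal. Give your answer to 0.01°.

Snell's law: sin θ₂ = (V₂/V₁)·sin θ₁ = (5343/1804)·sin 11.4° = 0.5854.
θ₂ = sin⁻¹(0.5854) = 35.83° (from vertical).

35.83°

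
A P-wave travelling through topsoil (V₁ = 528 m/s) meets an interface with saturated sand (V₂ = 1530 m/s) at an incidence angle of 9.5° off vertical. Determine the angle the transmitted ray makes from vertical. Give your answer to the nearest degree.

29°

sin θ₁/V₁ = sin θ₂/V₂ ⇒ sin θ₂ = 1530·sin 9.5°/528 = 1530·0.1650/528 = 0.4783.
θ₂ = sin⁻¹(0.4783) = 28.57° (from vertical).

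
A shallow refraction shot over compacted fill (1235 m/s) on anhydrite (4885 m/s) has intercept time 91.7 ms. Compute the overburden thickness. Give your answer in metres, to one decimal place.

θ_c = arcsin(1235/4885) = 14.64°; cos θ_c = 0.9675.
tᵢ = 2h cos θ_c/V₁ ⇒ h = tᵢ·V₁/(2 cos θ_c) = 0.0917·1235/(2·0.9675) = 58.53 m.

58.5 m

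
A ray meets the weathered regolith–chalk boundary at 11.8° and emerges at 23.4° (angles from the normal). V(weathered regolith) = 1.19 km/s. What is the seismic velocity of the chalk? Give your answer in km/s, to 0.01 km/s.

2.31 km/s

Snell's law: sin 11.8°/V₁ = sin 23.4°/V₂.
V₂ = V₁·sin 23.4°/sin 11.8° = 1.19 × 1.9421 = 2.31 km/s.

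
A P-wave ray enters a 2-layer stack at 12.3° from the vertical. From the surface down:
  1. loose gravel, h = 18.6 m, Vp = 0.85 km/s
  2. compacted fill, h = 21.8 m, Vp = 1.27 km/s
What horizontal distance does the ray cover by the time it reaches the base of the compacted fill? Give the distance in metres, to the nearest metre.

Ray parameter p = sin 12.3° / 0.85 km/s = 2.5062e-01 s/km.
Layer 1: θ = 12.30°; offset = 18.6·tan 12.30° = 4.055 m.
Layer 2: sin θ = p·1.27 = 0.3183 → θ = 18.56°; offset = 21.8·tan 18.56° = 7.319 m.
Summing the layer offsets gives 11.375 m.

11 m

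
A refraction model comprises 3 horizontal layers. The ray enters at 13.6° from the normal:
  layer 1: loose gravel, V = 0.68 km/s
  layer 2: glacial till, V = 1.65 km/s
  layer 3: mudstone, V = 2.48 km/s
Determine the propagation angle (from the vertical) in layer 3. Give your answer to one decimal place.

Ray parameter p = sin 13.6° / 0.68 = 3.4580e-01 s/km.
sin θ_3 = p·V_3 = 3.4580e-01 × 2.48 = 0.8576.
θ_3 = 59.05° from the vertical.

59.0°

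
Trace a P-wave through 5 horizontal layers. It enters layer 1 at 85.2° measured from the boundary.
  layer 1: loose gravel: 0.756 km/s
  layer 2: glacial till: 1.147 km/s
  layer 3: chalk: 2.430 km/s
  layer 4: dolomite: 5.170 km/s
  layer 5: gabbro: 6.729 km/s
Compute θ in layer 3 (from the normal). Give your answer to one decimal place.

From the normal: θ₁ = 90° − 85.2° = 4.8°.
Ray parameter p = sin 4.8° / 0.756 = 1.1068e-01 s/km.
sin θ_3 = p·V_3 = 1.1068e-01 × 2.430 = 0.2690.
θ_3 = arcsin 0.2690 = 15.60°.

15.6°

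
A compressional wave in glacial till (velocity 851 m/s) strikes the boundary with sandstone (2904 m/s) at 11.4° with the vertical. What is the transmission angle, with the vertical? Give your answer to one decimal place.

42.4°

Snell's law: sin θ₂ = (V₂/V₁)·sin θ₁ = (2904/851)·sin 11.4° = 0.6745.
θ₂ = arcsin 0.6745 = 42.42° from the normal.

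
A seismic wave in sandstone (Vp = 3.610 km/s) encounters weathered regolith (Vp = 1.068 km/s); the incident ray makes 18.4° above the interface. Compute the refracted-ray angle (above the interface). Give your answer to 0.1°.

73.7°

Angle from the normal: 90° − 18.4° = 71.6°.
sin θ₁/V₁ = sin θ₂/V₂ ⇒ sin θ₂ = 1.068·sin 71.6°/3.610 = 1.068·0.9489/3.610 = 0.2807.
θ₂ = arcsin 0.2807 = 16.30° from the normal.
From the interface: 90° − 16.30° = 73.70°.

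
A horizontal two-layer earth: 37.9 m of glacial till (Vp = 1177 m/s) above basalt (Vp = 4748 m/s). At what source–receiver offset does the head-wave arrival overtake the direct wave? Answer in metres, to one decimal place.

97.6 m

x_cross = 2h·√((V₂+V₁)/(V₂−V₁)).
(V₂+V₁)/(V₂−V₁) = (4748+1177)/(4748−1177) = 1.6592; √ = 1.2881.
x_cross = 2·37.9·1.2881 = 97.64 m.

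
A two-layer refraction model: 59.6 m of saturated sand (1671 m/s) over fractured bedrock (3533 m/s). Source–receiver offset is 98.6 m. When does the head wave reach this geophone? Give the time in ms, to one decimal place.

θ_c = arcsin(V₁/V₂) = arcsin(1671/3533) = 28.23°, cos θ_c = 0.8811.
Intercept time tᵢ = 2h cos θ_c / V₁ = 2·59.6·0.8811/1671 = 0.06285 s.
t = x/V₂ + tᵢ = 98.6/3533 + 0.06285 = 0.09076 s.

90.8 ms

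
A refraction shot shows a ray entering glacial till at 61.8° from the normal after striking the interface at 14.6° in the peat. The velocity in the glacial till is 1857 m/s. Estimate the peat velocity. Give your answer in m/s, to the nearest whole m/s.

sin 14.6° = 0.2521; sin 61.8° = 0.8813.
V₁ = V₂·(sin θ₁/sin θ₂) = 1857·(0.2521/0.8813) = 531.14 m/s.

531 m/s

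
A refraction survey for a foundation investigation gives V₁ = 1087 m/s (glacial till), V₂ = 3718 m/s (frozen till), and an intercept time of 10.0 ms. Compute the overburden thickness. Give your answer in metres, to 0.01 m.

h = tᵢ·V₁·V₂ / (2·√(V₂²−V₁²)).
√(V₂²−V₁²) = √(3718² − 1087²) = 3555.6 m/s.
h = 0.01 s × 1087 × 3718 / (2 × 3555.6) = 5.68 m.

5.68 m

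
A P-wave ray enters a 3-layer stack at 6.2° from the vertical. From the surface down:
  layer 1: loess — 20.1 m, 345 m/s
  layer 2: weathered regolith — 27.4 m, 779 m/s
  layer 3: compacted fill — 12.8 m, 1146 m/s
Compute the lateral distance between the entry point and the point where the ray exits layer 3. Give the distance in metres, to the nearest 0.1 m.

Apply Snell's law at each interface; in layer i the horizontal offset is hᵢ·tan θᵢ.
Layer 1: θ = 6.20°; offset = 20.1·tan 6.20° = 2.184 m.
Layer 2: sin θ = 779·sin 6.2°/345 = 0.2439, θ = 14.11°; offset = 27.4·tan 14.11° = 6.890 m.
Layer 3: sin θ = 1146·sin 6.2°/345 = 0.3587, θ = 21.02°; offset = 12.8·tan 21.02° = 4.919 m.
Total horizontal offset = 13.993 m.

14.0 m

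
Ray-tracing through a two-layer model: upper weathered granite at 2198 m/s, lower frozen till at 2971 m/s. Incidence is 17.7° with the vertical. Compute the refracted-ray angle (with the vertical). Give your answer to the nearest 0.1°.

24.3°

Snell's law: sin θ₂ = (V₂/V₁)·sin θ₁ = (2971/2198)·sin 17.7° = 0.4110.
θ₂ = sin⁻¹(0.4110) = 24.26° (from vertical).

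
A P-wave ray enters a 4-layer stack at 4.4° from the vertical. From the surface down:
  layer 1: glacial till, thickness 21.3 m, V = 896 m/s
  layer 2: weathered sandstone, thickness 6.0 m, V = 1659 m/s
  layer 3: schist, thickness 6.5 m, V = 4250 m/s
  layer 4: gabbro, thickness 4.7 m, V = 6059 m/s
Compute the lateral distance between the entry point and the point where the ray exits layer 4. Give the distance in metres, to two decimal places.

Ray parameter p = sin 4.4° / 896 m/s = 8.5624e-05 s/m.
Layer 1: θ = 4.40°; offset = 21.3·tan 4.40° = 1.6389 m.
Layer 2: sin θ = p·1659 = 0.1421 → θ = 8.17°; offset = 6.0·tan 8.17° = 0.8610 m.
Layer 3: sin θ = p·4250 = 0.3639 → θ = 21.34°; offset = 6.5·tan 21.34° = 2.5395 m.
Layer 4: sin θ = p·6059 = 0.5188 → θ = 31.25°; offset = 4.7·tan 31.25° = 2.8522 m.
Total horizontal offset = 7.8916 m.

7.89 m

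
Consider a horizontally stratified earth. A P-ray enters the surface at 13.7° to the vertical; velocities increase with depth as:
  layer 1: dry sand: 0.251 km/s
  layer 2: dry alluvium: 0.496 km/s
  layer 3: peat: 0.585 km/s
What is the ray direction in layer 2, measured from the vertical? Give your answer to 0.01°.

Ray parameter p = sin 13.7° / 0.251 = 9.4358e-01 s/km.
sin θ_2 = p·V_2 = 9.4358e-01 × 0.496 = 0.4680.
θ_2 = 27.91° from the vertical.

27.91°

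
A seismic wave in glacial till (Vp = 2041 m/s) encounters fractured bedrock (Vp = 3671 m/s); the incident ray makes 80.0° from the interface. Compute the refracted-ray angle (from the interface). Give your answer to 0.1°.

71.8°

Convert to the normal: θ₁ = 90° − 80.0° = 10.0°.
Snell's law: sin θ₂ = (V₂/V₁)·sin θ₁ = (3671/2041)·sin 10.0° = 0.3123.
θ₂ = arcsin 0.3123 = 18.20° from the normal.
From the interface: 90° − 18.20° = 71.80°.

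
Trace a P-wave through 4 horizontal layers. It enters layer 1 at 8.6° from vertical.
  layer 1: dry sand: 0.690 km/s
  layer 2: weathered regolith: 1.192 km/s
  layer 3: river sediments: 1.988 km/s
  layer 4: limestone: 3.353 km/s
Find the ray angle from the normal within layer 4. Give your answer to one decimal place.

46.6°

Ray parameter p = sin 8.6° / 0.690 = 2.1672e-01 s/km.
sin θ_4 = p·V_4 = 2.1672e-01 × 3.353 = 0.7267.
θ_4 = 46.61° from the vertical.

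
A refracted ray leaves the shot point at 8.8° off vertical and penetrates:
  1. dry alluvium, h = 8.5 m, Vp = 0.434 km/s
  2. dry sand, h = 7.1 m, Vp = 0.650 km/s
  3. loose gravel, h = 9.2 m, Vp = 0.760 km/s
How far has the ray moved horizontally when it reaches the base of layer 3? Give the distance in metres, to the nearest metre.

6 m

Ray parameter p = sin 8.8° / 0.434 km/s = 3.5250e-01 s/km.
Layer 1: θ = 8.80°; offset = 8.5·tan 8.80° = 1.316 m.
Layer 2: sin θ = p·0.650 = 0.2291 → θ = 13.25°; offset = 7.1·tan 13.25° = 1.671 m.
Layer 3: sin θ = p·0.760 = 0.2679 → θ = 15.54°; offset = 9.2·tan 15.54° = 2.558 m.
Total horizontal offset = 5.545 m.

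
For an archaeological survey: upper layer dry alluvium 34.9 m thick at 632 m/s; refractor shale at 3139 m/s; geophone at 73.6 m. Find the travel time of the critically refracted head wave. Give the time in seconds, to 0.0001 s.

t = x/V₂ + 2h·√(V₂²−V₁²)/(V₁V₂).
√(V₂²−V₁²) = √(3139²−632²) = 3074.7 m/s; delay term = 2·34.9·3074.7/(632·3139) = 0.10818 s.
t = 73.6/3139 + 0.10818 = 0.13163 s.

0.1316 s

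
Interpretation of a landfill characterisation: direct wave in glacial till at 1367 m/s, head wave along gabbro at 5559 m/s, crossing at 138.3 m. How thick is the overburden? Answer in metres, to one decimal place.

x_cross = 2h·√((V₂+V₁)/(V₂−V₁)) → h = x_cross / (2·√((V₂+V₁)/(V₂−V₁))).
√((V₂+V₁)/(V₂−V₁)) = √((5559+1367)/(5559−1367)) = 1.2854.
h = 138.3 / (2·1.2854) = 53.80 m.

53.8 m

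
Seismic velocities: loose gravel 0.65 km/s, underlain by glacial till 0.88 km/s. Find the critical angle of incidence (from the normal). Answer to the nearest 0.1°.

At critical incidence the refracted ray runs along the interface (θ₂ = 90°), so sin θ_c = V₁/V₂.
θ_c = arcsin(0.65/0.88) = arcsin 0.7386 = 47.62°.

47.6°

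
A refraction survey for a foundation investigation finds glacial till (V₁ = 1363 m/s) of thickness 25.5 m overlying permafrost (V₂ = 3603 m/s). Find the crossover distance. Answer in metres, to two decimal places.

75.94 m

x_cross = 2h·√((V₂+V₁)/(V₂−V₁)).
(V₂+V₁)/(V₂−V₁) = (3603+1363)/(3603−1363) = 2.2170; √ = 1.4889.
x_cross = 2·25.5·1.4889 = 75.94 m.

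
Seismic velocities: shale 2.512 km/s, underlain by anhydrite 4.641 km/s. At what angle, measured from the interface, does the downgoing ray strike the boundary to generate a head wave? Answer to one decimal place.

At critical incidence the refracted ray runs along the interface (θ₂ = 90°), so sin θ_c = V₁/V₂.
θ_c = arcsin(2.512/4.641) = arcsin 0.5413 = 32.77°.
Measured from the interface: 90° − 32.77° = 57.23°.

57.2°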